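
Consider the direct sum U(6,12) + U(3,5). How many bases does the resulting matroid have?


Bases of a direct sum M1 + M2: |B| = |B(M1)| * |B(M2)|.
|B(U(6,12))| = C(12,6) = 924.
|B(U(3,5))| = C(5,3) = 10.
Total bases = 924 * 10 = 9240.

9240


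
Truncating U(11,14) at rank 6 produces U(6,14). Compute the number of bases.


Truncating U(11,14) to rank 6 gives U(6,14).
Bases of U(6,14) are all 6-element subsets of 14 elements.
Number of bases = C(14,6) = 3003.

3003


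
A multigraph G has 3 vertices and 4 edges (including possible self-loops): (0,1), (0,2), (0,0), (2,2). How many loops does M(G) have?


In a graphic matroid, a loop is a self-loop edge (u,u) with rank 0.
Examining all 4 edges for self-loops...
Self-loops found: (0,0), (2,2)
Number of loops = 2.

2


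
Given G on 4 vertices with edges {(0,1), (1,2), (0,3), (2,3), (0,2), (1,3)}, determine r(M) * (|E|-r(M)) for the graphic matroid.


r(M) = |V| - c = 4 - 1 = 3.
nullity = |E| - r(M) = 6 - 3 = 3.
Product = 3 * 3 = 9.

9


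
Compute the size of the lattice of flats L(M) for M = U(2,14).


Flats of U(2,14): every subset of size < 2 is a flat, plus E itself.
Count = C(14,0) + C(14,1) + 1
     = 1 + 14 + 1
     = 16.

16


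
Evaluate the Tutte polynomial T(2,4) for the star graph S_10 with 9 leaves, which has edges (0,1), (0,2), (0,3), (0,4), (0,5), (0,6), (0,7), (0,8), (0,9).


A star on 10 vertices is a tree with 9 edges.
T(x,y) = x^(9) for any tree.
T(2,4) = 2^9 = 512.

512


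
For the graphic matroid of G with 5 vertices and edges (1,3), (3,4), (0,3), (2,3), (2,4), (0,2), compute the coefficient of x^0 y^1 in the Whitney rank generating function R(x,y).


R(x,y) = sum over A in 2^E of x^(r(E)-r(A)) * y^(|A|-r(A)).
G has 5 vertices, 6 edges. r(E) = 4.
Enumerate all 2^6 = 64 subsets.
Count subsets with r(E)-r(A)=0 and |A|-r(A)=1: 5.

5


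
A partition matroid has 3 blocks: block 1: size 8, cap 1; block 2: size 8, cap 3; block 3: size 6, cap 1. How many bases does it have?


A basis picks exactly ci elements from block i.
Number of bases = product of C(|Si|, ci).
= C(8,1) * C(8,3) * C(6,1)
= 8 * 56 * 6
= 2688.

2688


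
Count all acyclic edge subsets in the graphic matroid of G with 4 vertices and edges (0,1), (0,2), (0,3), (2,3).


An independent set in a graphic matroid is an acyclic edge subset.
G has 4 vertices and 4 edges.
Enumerate all 2^4 = 16 subsets, checking for acyclicity.
Total independent sets = 14.

14


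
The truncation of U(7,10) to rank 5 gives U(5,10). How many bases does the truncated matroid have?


Truncating U(7,10) to rank 5 gives U(5,10).
Bases of U(5,10) are all 5-element subsets of 10 elements.
Number of bases = C(10,5) = 252.

252


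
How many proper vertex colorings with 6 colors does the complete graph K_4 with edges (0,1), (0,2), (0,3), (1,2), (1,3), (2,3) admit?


P(K_4, k) = k(k-1)(k-2)...(k-3).
P(6) = (6) * (5) * (4) * (3) = 360.

360


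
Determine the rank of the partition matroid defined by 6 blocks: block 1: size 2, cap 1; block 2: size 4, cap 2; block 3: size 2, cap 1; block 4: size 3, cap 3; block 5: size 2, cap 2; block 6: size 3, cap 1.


Rank of a partition matroid = sum of min(|Si|, ci) for each block.
= min(2,1) + min(4,2) + min(2,1) + min(3,3) + min(2,2) + min(3,1)
= 1 + 2 + 1 + 3 + 2 + 1
= 10.

10


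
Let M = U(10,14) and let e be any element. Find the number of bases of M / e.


Contracting e from U(10,14) gives U(9,13).
Bases of U(9,13) = (13 choose 9) = 715.

715


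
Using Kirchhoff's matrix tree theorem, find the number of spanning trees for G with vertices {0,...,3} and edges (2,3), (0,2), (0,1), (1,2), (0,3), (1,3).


By Kirchhoff's matrix tree theorem, the number of spanning trees equals
the determinant of any cofactor of the Laplacian matrix L.
G has 4 vertices and 6 edges.
Computing the (3 x 3) cofactor determinant gives 16.

16


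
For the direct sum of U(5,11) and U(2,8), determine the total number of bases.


Bases of a direct sum M1 + M2: |B| = |B(M1)| * |B(M2)|.
|B(U(5,11))| = C(11,5) = 462.
|B(U(2,8))| = C(8,2) = 28.
Total bases = 462 * 28 = 12936.

12936


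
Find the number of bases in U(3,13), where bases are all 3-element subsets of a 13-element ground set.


Bases of U(3,13) are all 3-element subsets of the 13-element ground set.
Number of bases = C(13,3).
(13 choose 3) = 286.

286


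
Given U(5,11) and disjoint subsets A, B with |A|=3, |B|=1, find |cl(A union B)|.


|A union B| = 3 + 1 = 4 (disjoint).
In U(5,11), cl(S) = S if |S| < 5, else cl(S) = E.
Since 4 < 5, cl(A union B) = A union B.
|cl(A union B)| = 4.

4


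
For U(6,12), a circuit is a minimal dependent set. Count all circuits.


In U(6,12), circuits are the (7)-element subsets.
Any set of 7 elements is dependent, and removing any one element gives
an independent set of size 6, so it is a minimal dependent set.
Number of circuits = (12 choose 7) = 792.

792


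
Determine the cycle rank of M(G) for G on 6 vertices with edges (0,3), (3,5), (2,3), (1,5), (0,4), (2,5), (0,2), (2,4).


Cycle rank (nullity) = |E| - r(M) = |E| - (|V| - c).
|E| = 8, |V| = 6, c = 1.
Nullity = 8 - (6 - 1) = 8 - 5 = 3.

3


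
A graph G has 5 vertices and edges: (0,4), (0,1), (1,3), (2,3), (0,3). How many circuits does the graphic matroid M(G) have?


A circuit in a graphic matroid = edge set of a simple cycle.
G has 5 vertices and 5 edges.
Enumerating all minimal edge subsets forming cycles...
Total circuits found: 1.

1


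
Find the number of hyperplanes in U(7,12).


Hyperplanes of U(7,12) are flats of rank 6.
In a uniform matroid, these are exactly the (6)-element subsets.
Count = C(12,6) = 924.

924


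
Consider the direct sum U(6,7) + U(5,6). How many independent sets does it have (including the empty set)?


For a direct sum, |I(M1+M2)| = |I(M1)| * |I(M2)|.
|I(U(6,7))| = sum C(7,k) for k=0..6 = 127.
|I(U(5,6))| = sum C(6,k) for k=0..5 = 63.
Total = 127 * 63 = 8001.

8001


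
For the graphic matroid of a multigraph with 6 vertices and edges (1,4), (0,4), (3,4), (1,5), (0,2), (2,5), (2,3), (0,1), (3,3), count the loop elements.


In a graphic matroid, a loop is a self-loop edge (u,u) with rank 0.
Examining all 9 edges for self-loops...
Self-loops found: (3,3)
Number of loops = 1.

1


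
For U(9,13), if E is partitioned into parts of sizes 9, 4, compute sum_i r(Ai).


r(Ai) = min(|Ai|, 9) for each part.
Sum = min(9,9) + min(4,9)
    = 9 + 4
    = 13.

13


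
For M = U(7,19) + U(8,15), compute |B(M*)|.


(M1+M2)* = M1* + M2*.
M1* = U(12,19), bases: C(19,12) = 50388.
M2* = U(7,15), bases: C(15,7) = 6435.
|B(M*)| = 50388 * 6435 = 324246780.

324246780


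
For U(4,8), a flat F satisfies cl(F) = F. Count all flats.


Flats of U(4,8): every subset of size < 4 is a flat, plus E itself.
Count = (8 choose 0) + (8 choose 1) + (8 choose 2) + (8 choose 3) + 1
     = 1 + 8 + 28 + 56 + 1
     = 94.

94


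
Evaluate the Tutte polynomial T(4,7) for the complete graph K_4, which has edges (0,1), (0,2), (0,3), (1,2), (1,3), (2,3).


T(K_4; x,y) = x^3 + 3x^2 + 4xy + 2x + y^3 + 3y^2 + 2y.
Substituting x=4, y=7:
= 64 + 48 + 112 + 8 + 343 + 147 + 14
= 736.

736


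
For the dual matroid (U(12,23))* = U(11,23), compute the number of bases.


The dual of U(r,n) is U(n-r, n) = U(11,23).
Bases of U(11,23) are all (11)-element subsets.
|B(M*)| = C(23,11) = 1352078.

1352078


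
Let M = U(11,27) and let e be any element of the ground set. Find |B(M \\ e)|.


Deleting e from U(11,27) gives U(11,26) since n > r.
Bases of U(11,26) = (26 choose 11) = 7726160.

7726160


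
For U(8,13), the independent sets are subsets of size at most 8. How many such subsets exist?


Independent sets of U(8,13) are all subsets of size <= 8.
Count = C(13,0) + C(13,1) + C(13,2) + C(13,3) + C(13,4) + C(13,5) + C(13,6) + C(13,7) + C(13,8)
     = 1 + 13 + 78 + 286 + 715 + 1287 + 1716 + 1716 + 1287
     = 7099.

7099


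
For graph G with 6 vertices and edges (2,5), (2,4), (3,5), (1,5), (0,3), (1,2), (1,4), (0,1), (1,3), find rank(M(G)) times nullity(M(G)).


r(M) = |V| - c = 6 - 1 = 5.
nullity = |E| - r(M) = 9 - 5 = 4.
Product = 5 * 4 = 20.

20


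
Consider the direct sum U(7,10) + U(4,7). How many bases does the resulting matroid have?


Bases of a direct sum M1 + M2: |B| = |B(M1)| * |B(M2)|.
|B(U(7,10))| = C(10,7) = 120.
|B(U(4,7))| = C(7,4) = 35.
Total bases = 120 * 35 = 4200.

4200


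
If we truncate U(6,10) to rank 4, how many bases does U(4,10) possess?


Truncating U(6,10) to rank 4 gives U(4,10).
Bases of U(4,10) are all 4-element subsets of 10 elements.
Number of bases = C(10,4) = 10! / (4! * 6!) = 210.

210


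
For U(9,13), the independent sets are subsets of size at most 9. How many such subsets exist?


Independent sets of U(9,13) are all subsets of size <= 9.
Count = (13 choose 0) + (13 choose 1) + (13 choose 2) + (13 choose 3) + (13 choose 4) + (13 choose 5) + (13 choose 6) + (13 choose 7) + (13 choose 8) + (13 choose 9)
     = 1 + 13 + 78 + 286 + 715 + 1287 + 1716 + 1716 + 1287 + 715
     = 7814.

7814


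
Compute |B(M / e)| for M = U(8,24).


Contracting e from U(8,24) gives U(7,23).
Bases of U(7,23) = (23 choose 7) = 245157.

245157


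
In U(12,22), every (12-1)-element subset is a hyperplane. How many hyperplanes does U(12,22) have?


Hyperplanes of U(12,22) are flats of rank 11.
In a uniform matroid, these are exactly the (11)-element subsets.
Count = C(22,11) = 22! / (11! * 11!) = 705432.

705432


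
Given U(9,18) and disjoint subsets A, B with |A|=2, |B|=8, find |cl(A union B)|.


|A union B| = 2 + 8 = 10 (disjoint).
In U(9,18), cl(S) = S if |S| < 9, else cl(S) = E.
Since 10 >= 9, cl(A union B) = E.
|cl(A union B)| = 18.

18


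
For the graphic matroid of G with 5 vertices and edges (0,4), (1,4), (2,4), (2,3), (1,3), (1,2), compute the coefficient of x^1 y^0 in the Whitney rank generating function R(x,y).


R(x,y) = sum over A in 2^E of x^(r(E)-r(A)) * y^(|A|-r(A)).
G has 5 vertices, 6 edges. r(E) = 4.
Enumerate all 2^6 = 64 subsets.
Count subsets with r(E)-r(A)=1 and |A|-r(A)=0: 18.

18


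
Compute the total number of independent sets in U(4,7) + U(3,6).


For a direct sum, |I(M1+M2)| = |I(M1)| * |I(M2)|.
|I(U(4,7))| = sum C(7,k) for k=0..4 = 99.
|I(U(3,6))| = sum C(6,k) for k=0..3 = 42.
Total = 99 * 42 = 4158.

4158


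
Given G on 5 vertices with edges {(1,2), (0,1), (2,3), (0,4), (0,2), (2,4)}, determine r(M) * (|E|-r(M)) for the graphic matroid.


r(M) = |V| - c = 5 - 1 = 4.
nullity = |E| - r(M) = 6 - 4 = 2.
Product = 4 * 2 = 8.

8


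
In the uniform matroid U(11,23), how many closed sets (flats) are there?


Flats of U(11,23): every subset of size < 11 is a flat, plus E itself.
Count = C(23,0) + C(23,1) + C(23,2) + C(23,3) + C(23,4) + C(23,5) + C(23,6) + C(23,7) + C(23,8) + C(23,9) + C(23,10) + 1
     = 1 + 23 + 253 + 1771 + 8855 + 33649 + 100947 + 245157 + 490314 + 817190 + 1144066 + 1
     = 2842227.

2842227


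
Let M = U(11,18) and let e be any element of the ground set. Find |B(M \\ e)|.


Deleting e from U(11,18) gives U(11,17) since n > r.
Bases of U(11,17) = C(17,11) = 17! / (11! * 6!) = 12376.

12376


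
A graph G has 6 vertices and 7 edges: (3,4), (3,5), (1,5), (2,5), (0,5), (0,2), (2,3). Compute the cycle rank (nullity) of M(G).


Cycle rank (nullity) = |E| - r(M) = |E| - (|V| - c).
|E| = 7, |V| = 6, c = 1.
Nullity = 7 - (6 - 1) = 7 - 5 = 2.

2


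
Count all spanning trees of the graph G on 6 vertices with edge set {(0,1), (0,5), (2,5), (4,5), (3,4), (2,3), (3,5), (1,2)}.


By Kirchhoff's matrix tree theorem, the number of spanning trees equals
the determinant of any cofactor of the Laplacian matrix L.
G has 6 vertices and 8 edges.
Computing the (5 x 5) cofactor determinant gives 29.

29


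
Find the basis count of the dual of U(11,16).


The dual of U(r,n) is U(n-r, n) = U(5,16).
Bases of U(5,16) are all (5)-element subsets.
|B(M*)| = C(16,5) = 16! / (5! * 11!) = 4368.

4368


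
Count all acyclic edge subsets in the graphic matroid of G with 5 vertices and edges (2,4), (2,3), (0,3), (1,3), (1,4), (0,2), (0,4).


An independent set in a graphic matroid is an acyclic edge subset.
G has 5 vertices and 7 edges.
Enumerate all 2^7 = 128 subsets, checking for acyclicity.
Total independent sets = 86.

86


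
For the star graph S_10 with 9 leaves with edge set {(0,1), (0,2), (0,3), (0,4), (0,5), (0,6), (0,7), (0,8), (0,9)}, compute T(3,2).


A star on 10 vertices is a tree with 9 edges.
T(x,y) = x^(9) for any tree.
T(3,2) = 3^9 = 19683.

19683


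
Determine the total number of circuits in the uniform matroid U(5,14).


In U(5,14), circuits are the (6)-element subsets.
Any set of 6 elements is dependent, and removing any one element gives
an independent set of size 5, so it is a minimal dependent set.
Number of circuits = C(14,6) = 14! / (6! * 8!) = 3003.

3003


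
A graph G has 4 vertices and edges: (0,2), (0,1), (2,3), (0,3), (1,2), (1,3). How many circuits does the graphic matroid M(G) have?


A circuit in a graphic matroid = edge set of a simple cycle.
G has 4 vertices and 6 edges.
Enumerating all minimal edge subsets forming cycles...
Total circuits found: 7.

7


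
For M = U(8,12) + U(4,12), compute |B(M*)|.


(M1+M2)* = M1* + M2*.
M1* = U(4,12), bases: C(12,4) = 495.
M2* = U(8,12), bases: C(12,8) = 495.
|B(M*)| = 495 * 495 = 245025.

245025


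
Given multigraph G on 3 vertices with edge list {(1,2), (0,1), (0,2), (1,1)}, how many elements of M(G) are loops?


In a graphic matroid, a loop is a self-loop edge (u,u) with rank 0.
Examining all 4 edges for self-loops...
Self-loops found: (1,1)
Number of loops = 1.

1


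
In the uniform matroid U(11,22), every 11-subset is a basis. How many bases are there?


Bases of U(11,22) are all 11-element subsets of the 22-element ground set.
Number of bases = C(22,11).
(22 choose 11) = 705432.

705432


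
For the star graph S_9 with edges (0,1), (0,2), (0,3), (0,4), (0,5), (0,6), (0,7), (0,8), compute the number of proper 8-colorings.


P(tree, k) = k * (k-1)^(8) for any tree on 9 vertices.
P(8) = 8 * 7^8 = 8 * 5764801 = 46118408.

46118408


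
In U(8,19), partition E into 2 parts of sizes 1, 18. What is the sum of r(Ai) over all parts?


r(Ai) = min(|Ai|, 8) for each part.
Sum = min(1,8) + min(18,8)
    = 1 + 8
    = 9.

9


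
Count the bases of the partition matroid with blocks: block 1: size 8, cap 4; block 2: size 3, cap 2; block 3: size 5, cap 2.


A basis picks exactly ci elements from block i.
Number of bases = product of C(|Si|, ci).
= C(8,4) * C(3,2) * C(5,2)
= 70 * 3 * 10
= 2100.

2100


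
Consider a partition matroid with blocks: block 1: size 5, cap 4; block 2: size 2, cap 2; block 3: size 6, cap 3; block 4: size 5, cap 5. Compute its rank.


Rank of a partition matroid = sum of min(|Si|, ci) for each block.
= min(5,4) + min(2,2) + min(6,3) + min(5,5)
= 4 + 2 + 3 + 5
= 14.

14


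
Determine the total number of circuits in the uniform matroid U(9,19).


In U(9,19), circuits are the (10)-element subsets.
Any set of 10 elements is dependent, and removing any one element gives
an independent set of size 9, so it is a minimal dependent set.
Number of circuits = (19 choose 10) = 92378.

92378


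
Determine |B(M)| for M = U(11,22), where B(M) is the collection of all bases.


Bases of U(11,22) are all 11-element subsets of the 22-element ground set.
Number of bases = C(22,11).
C(22,11) = 22! / (11! * 11!) = 705432.

705432


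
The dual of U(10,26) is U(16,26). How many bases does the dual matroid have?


The dual of U(r,n) is U(n-r, n) = U(16,26).
Bases of U(16,26) are all (16)-element subsets.
|B(M*)| = (26 choose 16) = 5311735.

5311735


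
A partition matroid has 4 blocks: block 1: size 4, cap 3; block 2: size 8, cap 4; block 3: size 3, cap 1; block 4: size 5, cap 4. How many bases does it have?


A basis picks exactly ci elements from block i.
Number of bases = product of C(|Si|, ci).
= C(4,3) * C(8,4) * C(3,1) * C(5,4)
= 4 * 70 * 3 * 5
= 4200.

4200


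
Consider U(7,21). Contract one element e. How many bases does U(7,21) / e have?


Contracting e from U(7,21) gives U(6,20).
Bases of U(6,20) = (20 choose 6) = 38760.

38760


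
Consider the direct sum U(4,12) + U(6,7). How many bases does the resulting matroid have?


Bases of a direct sum M1 + M2: |B| = |B(M1)| * |B(M2)|.
|B(U(4,12))| = C(12,4) = 495.
|B(U(6,7))| = C(7,6) = 7.
Total bases = 495 * 7 = 3465.

3465


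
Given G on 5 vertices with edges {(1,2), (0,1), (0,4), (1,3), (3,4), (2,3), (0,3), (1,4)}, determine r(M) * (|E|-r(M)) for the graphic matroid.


r(M) = |V| - c = 5 - 1 = 4.
nullity = |E| - r(M) = 8 - 4 = 4.
Product = 4 * 4 = 16.

16


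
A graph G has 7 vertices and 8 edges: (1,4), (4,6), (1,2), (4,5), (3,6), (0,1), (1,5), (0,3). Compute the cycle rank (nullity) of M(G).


Cycle rank (nullity) = |E| - r(M) = |E| - (|V| - c).
|E| = 8, |V| = 7, c = 1.
Nullity = 8 - (7 - 1) = 8 - 6 = 2.

2


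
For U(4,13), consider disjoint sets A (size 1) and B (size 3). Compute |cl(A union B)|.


|A union B| = 1 + 3 = 4 (disjoint).
In U(4,13), cl(S) = S if |S| < 4, else cl(S) = E.
Since 4 >= 4, cl(A union B) = E.
|cl(A union B)| = 13.

13


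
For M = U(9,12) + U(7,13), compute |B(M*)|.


(M1+M2)* = M1* + M2*.
M1* = U(3,12), bases: C(12,3) = 220.
M2* = U(6,13), bases: C(13,6) = 1716.
|B(M*)| = 220 * 1716 = 377520.

377520


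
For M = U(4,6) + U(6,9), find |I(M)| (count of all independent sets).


For a direct sum, |I(M1+M2)| = |I(M1)| * |I(M2)|.
|I(U(4,6))| = sum C(6,k) for k=0..4 = 57.
|I(U(6,9))| = sum C(9,k) for k=0..6 = 466.
Total = 57 * 466 = 26562.

26562


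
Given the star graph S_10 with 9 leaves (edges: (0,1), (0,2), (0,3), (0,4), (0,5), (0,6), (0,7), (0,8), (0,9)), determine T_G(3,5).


A star on 10 vertices is a tree with 9 edges.
T(x,y) = x^(9) for any tree.
T(3,5) = 3^9 = 19683.

19683


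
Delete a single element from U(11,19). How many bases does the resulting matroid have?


Deleting e from U(11,19) gives U(11,18) since n > r.
Bases of U(11,18) = C(18,11) = 18! / (11! * 7!) = 31824.

31824


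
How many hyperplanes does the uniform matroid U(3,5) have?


Hyperplanes of U(3,5) are flats of rank 2.
In a uniform matroid, these are exactly the (2)-element subsets.
Count = (5 choose 2) = 10.

10


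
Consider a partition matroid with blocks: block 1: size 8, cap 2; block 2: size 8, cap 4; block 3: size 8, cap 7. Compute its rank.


Rank of a partition matroid = sum of min(|Si|, ci) for each block.
= min(8,2) + min(8,4) + min(8,7)
= 2 + 4 + 7
= 13.

13


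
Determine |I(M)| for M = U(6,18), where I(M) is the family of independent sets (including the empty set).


Independent sets of U(6,18) are all subsets of size <= 6.
Count = (18 choose 0) + (18 choose 1) + (18 choose 2) + (18 choose 3) + (18 choose 4) + (18 choose 5) + (18 choose 6)
     = 1 + 18 + 153 + 816 + 3060 + 8568 + 18564
     = 31180.

31180


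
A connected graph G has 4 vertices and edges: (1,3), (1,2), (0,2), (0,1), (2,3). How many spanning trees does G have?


By Kirchhoff's matrix tree theorem, the number of spanning trees equals
the determinant of any cofactor of the Laplacian matrix L.
G has 4 vertices and 5 edges.
Computing the (3 x 3) cofactor determinant gives 8.

8


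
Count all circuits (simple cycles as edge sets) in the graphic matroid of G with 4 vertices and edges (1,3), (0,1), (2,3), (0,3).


A circuit in a graphic matroid = edge set of a simple cycle.
G has 4 vertices and 4 edges.
Enumerating all minimal edge subsets forming cycles...
Total circuits found: 1.

1


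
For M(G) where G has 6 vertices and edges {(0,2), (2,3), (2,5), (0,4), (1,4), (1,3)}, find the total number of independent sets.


An independent set in a graphic matroid is an acyclic edge subset.
G has 6 vertices and 6 edges.
Enumerate all 2^6 = 64 subsets, checking for acyclicity.
Total independent sets = 62.

62


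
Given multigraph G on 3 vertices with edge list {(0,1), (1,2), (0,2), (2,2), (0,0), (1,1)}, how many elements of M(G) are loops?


In a graphic matroid, a loop is a self-loop edge (u,u) with rank 0.
Examining all 6 edges for self-loops...
Self-loops found: (2,2), (0,0), (1,1)
Number of loops = 3.

3


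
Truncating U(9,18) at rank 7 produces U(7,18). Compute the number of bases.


Truncating U(9,18) to rank 7 gives U(7,18).
Bases of U(7,18) are all 7-element subsets of 18 elements.
Number of bases = (18 choose 7) = 31824.

31824


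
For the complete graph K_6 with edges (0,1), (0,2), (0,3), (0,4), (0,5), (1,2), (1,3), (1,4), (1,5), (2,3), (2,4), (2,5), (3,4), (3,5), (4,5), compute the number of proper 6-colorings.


P(K_6, k) = k(k-1)(k-2)...(k-5).
P(6) = (6) * (5) * (4) * (3) * (2) * (1) = 720.

720


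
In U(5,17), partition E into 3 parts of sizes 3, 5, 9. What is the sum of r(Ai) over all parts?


r(Ai) = min(|Ai|, 5) for each part.
Sum = min(3,5) + min(5,5) + min(9,5)
    = 3 + 5 + 5
    = 13.

13


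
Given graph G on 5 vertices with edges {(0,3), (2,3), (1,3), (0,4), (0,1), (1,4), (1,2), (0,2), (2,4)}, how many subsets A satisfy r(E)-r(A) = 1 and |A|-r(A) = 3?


R(x,y) = sum over A in 2^E of x^(r(E)-r(A)) * y^(|A|-r(A)).
G has 5 vertices, 9 edges. r(E) = 4.
Enumerate all 2^9 = 512 subsets.
Count subsets with r(E)-r(A)=1 and |A|-r(A)=3: 2.

2


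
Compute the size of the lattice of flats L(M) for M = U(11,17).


Flats of U(11,17): every subset of size < 11 is a flat, plus E itself.
Count = C(17,0) + C(17,1) + C(17,2) + C(17,3) + C(17,4) + C(17,5) + C(17,6) + C(17,7) + C(17,8) + C(17,9) + C(17,10) + 1
     = 1 + 17 + 136 + 680 + 2380 + 6188 + 12376 + 19448 + 24310 + 24310 + 19448 + 1
     = 109295.

109295


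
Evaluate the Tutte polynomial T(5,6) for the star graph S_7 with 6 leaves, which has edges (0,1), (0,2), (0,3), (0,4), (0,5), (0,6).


A star on 7 vertices is a tree with 6 edges.
T(x,y) = x^(6) for any tree.
T(5,6) = 5^6 = 15625.

15625


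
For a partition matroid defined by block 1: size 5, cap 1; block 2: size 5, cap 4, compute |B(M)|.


A basis picks exactly ci elements from block i.
Number of bases = product of C(|Si|, ci).
= C(5,1) * C(5,4)
= 5 * 5
= 25.

25


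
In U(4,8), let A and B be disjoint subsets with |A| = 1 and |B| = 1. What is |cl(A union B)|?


|A union B| = 1 + 1 = 2 (disjoint).
In U(4,8), cl(S) = S if |S| < 4, else cl(S) = E.
Since 2 < 4, cl(A union B) = A union B.
|cl(A union B)| = 2.

2


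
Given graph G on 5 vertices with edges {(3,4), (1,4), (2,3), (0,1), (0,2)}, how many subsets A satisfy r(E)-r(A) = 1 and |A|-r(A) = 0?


R(x,y) = sum over A in 2^E of x^(r(E)-r(A)) * y^(|A|-r(A)).
G has 5 vertices, 5 edges. r(E) = 4.
Enumerate all 2^5 = 32 subsets.
Count subsets with r(E)-r(A)=1 and |A|-r(A)=0: 10.

10


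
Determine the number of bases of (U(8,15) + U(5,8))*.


(M1+M2)* = M1* + M2*.
M1* = U(7,15), bases: C(15,7) = 6435.
M2* = U(3,8), bases: C(8,3) = 56.
|B(M*)| = 6435 * 56 = 360360.

360360


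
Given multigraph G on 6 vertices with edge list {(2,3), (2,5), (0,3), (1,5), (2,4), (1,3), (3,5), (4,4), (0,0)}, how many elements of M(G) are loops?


In a graphic matroid, a loop is a self-loop edge (u,u) with rank 0.
Examining all 9 edges for self-loops...
Self-loops found: (4,4), (0,0)
Number of loops = 2.

2


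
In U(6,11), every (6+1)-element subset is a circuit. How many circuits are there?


In U(6,11), circuits are the (7)-element subsets.
Any set of 7 elements is dependent, and removing any one element gives
an independent set of size 6, so it is a minimal dependent set.
Number of circuits = C(11,7) = 330.

330


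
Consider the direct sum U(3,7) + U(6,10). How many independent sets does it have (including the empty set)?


For a direct sum, |I(M1+M2)| = |I(M1)| * |I(M2)|.
|I(U(3,7))| = sum C(7,k) for k=0..3 = 64.
|I(U(6,10))| = sum C(10,k) for k=0..6 = 848.
Total = 64 * 848 = 54272.

54272


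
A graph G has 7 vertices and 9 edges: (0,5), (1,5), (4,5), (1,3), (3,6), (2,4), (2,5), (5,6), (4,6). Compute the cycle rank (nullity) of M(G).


Cycle rank (nullity) = |E| - r(M) = |E| - (|V| - c).
|E| = 9, |V| = 7, c = 1.
Nullity = 9 - (7 - 1) = 9 - 6 = 3.

3


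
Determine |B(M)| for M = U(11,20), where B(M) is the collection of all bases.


Bases of U(11,20) are all 11-element subsets of the 20-element ground set.
Number of bases = C(20,11).
(20 choose 11) = 167960.

167960


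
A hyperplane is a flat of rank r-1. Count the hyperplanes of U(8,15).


Hyperplanes of U(8,15) are flats of rank 7.
In a uniform matroid, these are exactly the (7)-element subsets.
Count = C(15,7) = 6435.

6435


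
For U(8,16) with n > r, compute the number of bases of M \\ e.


Deleting e from U(8,16) gives U(8,15) since n > r.
Bases of U(8,15) = C(15,8) = 15! / (8! * 7!) = 6435.

6435


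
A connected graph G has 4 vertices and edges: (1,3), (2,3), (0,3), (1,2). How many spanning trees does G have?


By Kirchhoff's matrix tree theorem, the number of spanning trees equals
the determinant of any cofactor of the Laplacian matrix L.
G has 4 vertices and 4 edges.
Computing the (3 x 3) cofactor determinant gives 3.

3


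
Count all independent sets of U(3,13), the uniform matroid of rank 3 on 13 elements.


Independent sets of U(3,13) are all subsets of size <= 3.
Count = (13 choose 0) + (13 choose 1) + (13 choose 2) + (13 choose 3)
     = 1 + 13 + 78 + 286
     = 378.

378


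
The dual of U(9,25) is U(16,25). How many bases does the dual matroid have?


The dual of U(r,n) is U(n-r, n) = U(16,25).
Bases of U(16,25) are all (16)-element subsets.
|B(M*)| = (25 choose 16) = 2042975.

2042975


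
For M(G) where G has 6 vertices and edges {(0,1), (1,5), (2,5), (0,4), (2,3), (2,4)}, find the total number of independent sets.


An independent set in a graphic matroid is an acyclic edge subset.
G has 6 vertices and 6 edges.
Enumerate all 2^6 = 64 subsets, checking for acyclicity.
Total independent sets = 62.

62


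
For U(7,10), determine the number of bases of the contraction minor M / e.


Contracting e from U(7,10) gives U(6,9).
Bases of U(6,9) = (9 choose 6) = 84.

84


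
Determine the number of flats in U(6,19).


Flats of U(6,19): every subset of size < 6 is a flat, plus E itself.
Count = (19 choose 0) + (19 choose 1) + (19 choose 2) + (19 choose 3) + (19 choose 4) + (19 choose 5) + 1
     = 1 + 19 + 171 + 969 + 3876 + 11628 + 1
     = 16665.

16665


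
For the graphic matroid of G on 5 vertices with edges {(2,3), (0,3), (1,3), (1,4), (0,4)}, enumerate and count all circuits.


A circuit in a graphic matroid = edge set of a simple cycle.
G has 5 vertices and 5 edges.
Enumerating all minimal edge subsets forming cycles...
Total circuits found: 1.

1


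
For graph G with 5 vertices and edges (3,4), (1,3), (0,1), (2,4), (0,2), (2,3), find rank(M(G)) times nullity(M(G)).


r(M) = |V| - c = 5 - 1 = 4.
nullity = |E| - r(M) = 6 - 4 = 2.
Product = 4 * 2 = 8.

8


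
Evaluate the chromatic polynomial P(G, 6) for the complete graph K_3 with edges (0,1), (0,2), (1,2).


P(K_3, k) = k(k-1)(k-2)...(k-2).
P(6) = (6) * (5) * (4) = 120.

120


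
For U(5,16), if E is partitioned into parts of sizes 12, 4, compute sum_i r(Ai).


r(Ai) = min(|Ai|, 5) for each part.
Sum = min(12,5) + min(4,5)
    = 5 + 4
    = 9.

9


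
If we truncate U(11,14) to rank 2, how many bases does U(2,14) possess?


Truncating U(11,14) to rank 2 gives U(2,14).
Bases of U(2,14) are all 2-element subsets of 14 elements.
Number of bases = C(14,2) = (14 * 13) / (1 * 2) = 91.

91


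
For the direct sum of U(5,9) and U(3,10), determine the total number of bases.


Bases of a direct sum M1 + M2: |B| = |B(M1)| * |B(M2)|.
|B(U(5,9))| = C(9,5) = 126.
|B(U(3,10))| = C(10,3) = 120.
Total bases = 126 * 120 = 15120.

15120


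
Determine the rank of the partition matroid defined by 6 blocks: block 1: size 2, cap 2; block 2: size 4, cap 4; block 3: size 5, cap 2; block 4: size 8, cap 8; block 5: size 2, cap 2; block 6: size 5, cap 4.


Rank of a partition matroid = sum of min(|Si|, ci) for each block.
= min(2,2) + min(4,4) + min(5,2) + min(8,8) + min(2,2) + min(5,4)
= 2 + 4 + 2 + 8 + 2 + 4
= 22.

22


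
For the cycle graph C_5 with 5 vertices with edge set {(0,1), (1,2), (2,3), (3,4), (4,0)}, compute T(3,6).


T(C_5; x,y) = x + x^2 + ... + x^(4) + y.
T(3,6) = 3^1 + 3^2 + 3^3 + 3^4 + 6
= 3 + 9 + 27 + 81 + 6
= 126.

126


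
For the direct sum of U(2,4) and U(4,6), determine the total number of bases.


Bases of a direct sum M1 + M2: |B| = |B(M1)| * |B(M2)|.
|B(U(2,4))| = C(4,2) = 6.
|B(U(4,6))| = C(6,4) = 15.
Total bases = 6 * 15 = 90.

90


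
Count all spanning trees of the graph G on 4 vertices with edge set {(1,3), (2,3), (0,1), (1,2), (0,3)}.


By Kirchhoff's matrix tree theorem, the number of spanning trees equals
the determinant of any cofactor of the Laplacian matrix L.
G has 4 vertices and 5 edges.
Computing the (3 x 3) cofactor determinant gives 8.

8


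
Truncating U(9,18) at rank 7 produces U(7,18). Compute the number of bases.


Truncating U(9,18) to rank 7 gives U(7,18).
Bases of U(7,18) are all 7-element subsets of 18 elements.
Number of bases = C(18,7) = 18! / (7! * 11!) = 31824.

31824


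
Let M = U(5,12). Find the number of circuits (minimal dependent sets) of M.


In U(5,12), circuits are the (6)-element subsets.
Any set of 6 elements is dependent, and removing any one element gives
an independent set of size 5, so it is a minimal dependent set.
Number of circuits = C(12,6) = 12! / (6! * 6!) = 924.

924


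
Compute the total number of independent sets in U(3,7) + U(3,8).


For a direct sum, |I(M1+M2)| = |I(M1)| * |I(M2)|.
|I(U(3,7))| = sum C(7,k) for k=0..3 = 64.
|I(U(3,8))| = sum C(8,k) for k=0..3 = 93.
Total = 64 * 93 = 5952.

5952


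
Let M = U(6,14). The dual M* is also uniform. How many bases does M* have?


The dual of U(r,n) is U(n-r, n) = U(8,14).
Bases of U(8,14) are all (8)-element subsets.
|B(M*)| = (14 choose 8) = 3003.

3003


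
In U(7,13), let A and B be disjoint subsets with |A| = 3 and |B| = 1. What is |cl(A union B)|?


|A union B| = 3 + 1 = 4 (disjoint).
In U(7,13), cl(S) = S if |S| < 7, else cl(S) = E.
Since 4 < 7, cl(A union B) = A union B.
|cl(A union B)| = 4.

4


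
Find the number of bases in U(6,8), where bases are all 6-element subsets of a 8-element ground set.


Bases of U(6,8) are all 6-element subsets of the 8-element ground set.
Number of bases = C(8,6).
(8 choose 6) = 28.

28


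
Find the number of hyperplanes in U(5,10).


Hyperplanes of U(5,10) are flats of rank 4.
In a uniform matroid, these are exactly the (4)-element subsets.
Count = C(10,4) = (10 * 9 * 8 * 7) / (1 * 2 * 3 * 4) = 210.

210


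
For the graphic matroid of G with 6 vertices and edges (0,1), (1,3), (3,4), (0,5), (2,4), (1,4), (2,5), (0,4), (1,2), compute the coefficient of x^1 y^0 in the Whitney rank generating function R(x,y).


R(x,y) = sum over A in 2^E of x^(r(E)-r(A)) * y^(|A|-r(A)).
G has 6 vertices, 9 edges. r(E) = 5.
Enumerate all 2^9 = 512 subsets.
Count subsets with r(E)-r(A)=1 and |A|-r(A)=0: 103.

103


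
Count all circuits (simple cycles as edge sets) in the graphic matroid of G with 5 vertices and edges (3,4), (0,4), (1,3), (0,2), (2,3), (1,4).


A circuit in a graphic matroid = edge set of a simple cycle.
G has 5 vertices and 6 edges.
Enumerating all minimal edge subsets forming cycles...
Total circuits found: 3.

3


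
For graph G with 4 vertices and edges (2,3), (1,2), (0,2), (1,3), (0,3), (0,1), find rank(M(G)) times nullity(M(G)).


r(M) = |V| - c = 4 - 1 = 3.
nullity = |E| - r(M) = 6 - 3 = 3.
Product = 3 * 3 = 9.

9


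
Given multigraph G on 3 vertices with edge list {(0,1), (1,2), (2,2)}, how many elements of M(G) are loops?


In a graphic matroid, a loop is a self-loop edge (u,u) with rank 0.
Examining all 3 edges for self-loops...
Self-loops found: (2,2)
Number of loops = 1.

1


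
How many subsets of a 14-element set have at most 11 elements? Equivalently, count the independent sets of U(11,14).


Independent sets of U(11,14) are all subsets of size <= 11.
Count = (14 choose 0) + (14 choose 1) + (14 choose 2) + (14 choose 3) + (14 choose 4) + (14 choose 5) + (14 choose 6) + (14 choose 7) + (14 choose 8) + (14 choose 9) + (14 choose 10) + (14 choose 11)
     = 1 + 14 + 91 + 364 + 1001 + 2002 + 3003 + 3432 + 3003 + 2002 + 1001 + 364
     = 16278.

16278


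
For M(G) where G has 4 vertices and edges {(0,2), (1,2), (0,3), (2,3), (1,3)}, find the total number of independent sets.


An independent set in a graphic matroid is an acyclic edge subset.
G has 4 vertices and 5 edges.
Enumerate all 2^5 = 32 subsets, checking for acyclicity.
Total independent sets = 24.

24


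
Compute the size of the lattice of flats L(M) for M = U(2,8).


Flats of U(2,8): every subset of size < 2 is a flat, plus E itself.
Count = C(8,0) + C(8,1) + 1
     = 1 + 8 + 1
     = 10.

10


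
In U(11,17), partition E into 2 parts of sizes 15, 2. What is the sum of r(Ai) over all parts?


r(Ai) = min(|Ai|, 11) for each part.
Sum = min(15,11) + min(2,11)
    = 11 + 2
    = 13.

13


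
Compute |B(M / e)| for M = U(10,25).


Contracting e from U(10,25) gives U(9,24).
Bases of U(9,24) = (24 choose 9) = 1307504.

1307504


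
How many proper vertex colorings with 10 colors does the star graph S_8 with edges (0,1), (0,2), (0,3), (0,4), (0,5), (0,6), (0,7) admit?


P(tree, k) = k * (k-1)^(7) for any tree on 8 vertices.
P(10) = 10 * 9^7 = 10 * 4782969 = 47829690.

47829690


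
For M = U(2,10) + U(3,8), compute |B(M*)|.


(M1+M2)* = M1* + M2*.
M1* = U(8,10), bases: C(10,8) = 45.
M2* = U(5,8), bases: C(8,5) = 56.
|B(M*)| = 45 * 56 = 2520.

2520


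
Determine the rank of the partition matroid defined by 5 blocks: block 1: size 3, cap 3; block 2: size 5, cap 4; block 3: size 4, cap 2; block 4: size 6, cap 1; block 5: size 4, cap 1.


Rank of a partition matroid = sum of min(|Si|, ci) for each block.
= min(3,3) + min(5,4) + min(4,2) + min(6,1) + min(4,1)
= 3 + 4 + 2 + 1 + 1
= 11.

11


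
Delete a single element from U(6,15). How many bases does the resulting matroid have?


Deleting e from U(6,15) gives U(6,14) since n > r.
Bases of U(6,14) = C(14,6) = 14! / (6! * 8!) = 3003.

3003


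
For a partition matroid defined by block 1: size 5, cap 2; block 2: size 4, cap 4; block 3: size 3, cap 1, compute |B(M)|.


A basis picks exactly ci elements from block i.
Number of bases = product of C(|Si|, ci).
= C(5,2) * C(4,4) * C(3,1)
= 10 * 1 * 3
= 30.

30


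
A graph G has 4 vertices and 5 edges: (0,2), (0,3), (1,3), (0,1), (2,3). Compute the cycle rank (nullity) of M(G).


Cycle rank (nullity) = |E| - r(M) = |E| - (|V| - c).
|E| = 5, |V| = 4, c = 1.
Nullity = 5 - (4 - 1) = 5 - 3 = 2.

2


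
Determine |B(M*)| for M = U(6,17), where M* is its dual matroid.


The dual of U(r,n) is U(n-r, n) = U(11,17).
Bases of U(11,17) are all (11)-element subsets.
|B(M*)| = (17 choose 11) = 12376.

12376


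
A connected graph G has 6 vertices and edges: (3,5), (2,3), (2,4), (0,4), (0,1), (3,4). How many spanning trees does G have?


By Kirchhoff's matrix tree theorem, the number of spanning trees equals
the determinant of any cofactor of the Laplacian matrix L.
G has 6 vertices and 6 edges.
Computing the (5 x 5) cofactor determinant gives 3.

3


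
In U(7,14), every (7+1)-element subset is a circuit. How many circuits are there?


In U(7,14), circuits are the (8)-element subsets.
Any set of 8 elements is dependent, and removing any one element gives
an independent set of size 7, so it is a minimal dependent set.
Number of circuits = C(14,8) = 14! / (8! * 6!) = 3003.

3003


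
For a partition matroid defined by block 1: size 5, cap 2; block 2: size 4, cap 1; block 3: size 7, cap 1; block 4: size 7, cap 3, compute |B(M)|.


A basis picks exactly ci elements from block i.
Number of bases = product of C(|Si|, ci).
= C(5,2) * C(4,1) * C(7,1) * C(7,3)
= 10 * 4 * 7 * 35
= 9800.

9800


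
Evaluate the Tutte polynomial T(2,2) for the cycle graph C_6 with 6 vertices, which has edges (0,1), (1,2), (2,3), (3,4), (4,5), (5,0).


T(C_6; x,y) = x + x^2 + ... + x^(5) + y.
T(2,2) = 2^1 + 2^2 + 2^3 + 2^4 + 2^5 + 2
= 2 + 4 + 8 + 16 + 32 + 2
= 64.

64


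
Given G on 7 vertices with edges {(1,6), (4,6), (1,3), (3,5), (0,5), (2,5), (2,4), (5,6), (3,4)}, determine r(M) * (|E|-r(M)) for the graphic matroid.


r(M) = |V| - c = 7 - 1 = 6.
nullity = |E| - r(M) = 9 - 6 = 3.
Product = 6 * 3 = 18.

18


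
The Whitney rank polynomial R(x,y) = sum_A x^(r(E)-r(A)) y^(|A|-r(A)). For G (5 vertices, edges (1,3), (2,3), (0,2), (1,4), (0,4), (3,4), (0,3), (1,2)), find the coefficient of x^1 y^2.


R(x,y) = sum over A in 2^E of x^(r(E)-r(A)) * y^(|A|-r(A)).
G has 5 vertices, 8 edges. r(E) = 4.
Enumerate all 2^8 = 256 subsets.
Count subsets with r(E)-r(A)=1 and |A|-r(A)=2: 4.

4


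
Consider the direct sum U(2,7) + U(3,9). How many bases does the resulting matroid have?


Bases of a direct sum M1 + M2: |B| = |B(M1)| * |B(M2)|.
|B(U(2,7))| = C(7,2) = 21.
|B(U(3,9))| = C(9,3) = 84.
Total bases = 21 * 84 = 1764.

1764


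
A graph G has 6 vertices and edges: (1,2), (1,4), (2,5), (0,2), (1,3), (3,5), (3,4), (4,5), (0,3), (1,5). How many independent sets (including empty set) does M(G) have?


An independent set in a graphic matroid is an acyclic edge subset.
G has 6 vertices and 10 edges.
Enumerate all 2^10 = 1024 subsets, checking for acyclicity.
Total independent sets = 454.

454


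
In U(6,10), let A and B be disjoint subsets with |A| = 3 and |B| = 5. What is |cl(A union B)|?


|A union B| = 3 + 5 = 8 (disjoint).
In U(6,10), cl(S) = S if |S| < 6, else cl(S) = E.
Since 8 >= 6, cl(A union B) = E.
|cl(A union B)| = 10.

10


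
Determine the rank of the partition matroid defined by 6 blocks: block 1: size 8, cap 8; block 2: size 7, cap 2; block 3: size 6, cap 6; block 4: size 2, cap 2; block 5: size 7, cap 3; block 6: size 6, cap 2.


Rank of a partition matroid = sum of min(|Si|, ci) for each block.
= min(8,8) + min(7,2) + min(6,6) + min(2,2) + min(7,3) + min(6,2)
= 8 + 2 + 6 + 2 + 3 + 2
= 23.

23


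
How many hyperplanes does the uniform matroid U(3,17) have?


Hyperplanes of U(3,17) are flats of rank 2.
In a uniform matroid, these are exactly the (2)-element subsets.
Count = C(17,2) = 17! / (2! * 15!) = 136.

136


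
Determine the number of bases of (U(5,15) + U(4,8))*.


(M1+M2)* = M1* + M2*.
M1* = U(10,15), bases: C(15,10) = 3003.
M2* = U(4,8), bases: C(8,4) = 70.
|B(M*)| = 3003 * 70 = 210210.

210210


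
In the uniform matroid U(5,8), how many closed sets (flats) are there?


Flats of U(5,8): every subset of size < 5 is a flat, plus E itself.
Count = (8 choose 0) + (8 choose 1) + (8 choose 2) + (8 choose 3) + (8 choose 4) + 1
     = 1 + 8 + 28 + 56 + 70 + 1
     = 164.

164


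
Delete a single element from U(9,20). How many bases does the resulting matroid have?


Deleting e from U(9,20) gives U(9,19) since n > r.
Bases of U(9,19) = C(19,9) = 19! / (9! * 10!) = 92378.

92378


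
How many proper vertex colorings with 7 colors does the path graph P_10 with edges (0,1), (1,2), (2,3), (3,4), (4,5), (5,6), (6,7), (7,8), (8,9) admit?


P(P_10, k) = k * (k-1)^(9).
P(7) = 7 * 6^9 = 7 * 10077696 = 70543872.

70543872


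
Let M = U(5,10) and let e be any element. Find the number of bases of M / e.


Contracting e from U(5,10) gives U(4,9).
Bases of U(4,9) = (9 choose 4) = 126.

126


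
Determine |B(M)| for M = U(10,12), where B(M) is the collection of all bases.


Bases of U(10,12) are all 10-element subsets of the 12-element ground set.
Number of bases = C(12,10).
(12 choose 10) = 66.

66
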